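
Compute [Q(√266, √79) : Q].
[Q(√266, √79) : Q] = 4

[Q(√266):Q] = 2 (min poly x^2 - 266, irreducible since 266 is squarefree > 1). For the top step, suppose √79 ∈ Q(√266), say √79 = c + d√266 with c, d ∈ Q. Squaring: 79 = c^2 + 266d^2 + 2cd√266. Since √266 ∉ Q this forces 2cd = 0. If d = 0 then √79 = c ∈ Q, contradicting 79 squarefree > 1. If c = 0 then 79 = 266d^2, so 266·79 = (266d)^2 is a perfect square in Q — but 266·79 = 21014 is not a perfect square (since 266 and 79 are distinct squarefree integers). Contradiction. Hence √79 ∉ Q(√266), so x^2 - 79 stays irreducible over Q(√266) and [Q(√266, √79) : Q(√266)] = 2. By the tower law, [Q(√266, √79) : Q] = 2 · 2 = 4.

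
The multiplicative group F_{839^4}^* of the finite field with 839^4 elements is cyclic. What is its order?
|F_{839^4}^*| = 495504774240

F_{839^4} has 839^4 = 495504774241 elements; its multiplicative group consists of all nonzero elements, so |F_{839^4}^*| = 495504774241 - 1 = 495504774240. (It is cyclic since any finite subgroup of the multiplicative group of a field is cyclic.)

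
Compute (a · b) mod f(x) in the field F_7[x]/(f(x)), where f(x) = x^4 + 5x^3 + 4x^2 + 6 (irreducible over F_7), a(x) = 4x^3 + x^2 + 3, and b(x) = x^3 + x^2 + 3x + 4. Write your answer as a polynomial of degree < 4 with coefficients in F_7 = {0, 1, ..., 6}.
a · b ≡ 2x^3 + 3x^2 + x (mod f(x))

Multiply in F_7[x]: a(x)·b(x) = (4x^3 + x^2 + 3)·(x^3 + x^2 + 3x + 4) = 4x^6 + 5x^5 + 6x^4 + x^3 + 2x + 5. This has degree ≥ 4, so divide by f(x) over F_7: 4x^6 + 5x^5 + 6x^4 + x^3 + 2x + 5 = (4x^2 + 6x + 2)·(x^4 + 5x^3 + 4x^2 + 6) + (2x^3 + 3x^2 + x). Hence a·b ≡ 2x^3 + 3x^2 + x (mod f). (F_7[x]/(f) is a field with 7^4 = 2401 elements since f is irreducible of degree 4.)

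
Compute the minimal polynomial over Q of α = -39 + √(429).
m_α(x) = x^2 + 78x + 1092

From α + 39 = √(429), squaring gives (α + 39)^2 = 429, i.e. α^2 + 78α + 1521 = 429, so α^2 + 78α + 1092 = 0. The discriminant of x^2 + 78x + 1092 is (78)^2 - 4·(1092) = 6084 - 4368 = 1716, and 4·(429) is not a perfect square in Q since 429 is squarefree and ≠ 1. Hence x^2 + 78x + 1092 is irreducible over Q and is the minimal polynomial of α.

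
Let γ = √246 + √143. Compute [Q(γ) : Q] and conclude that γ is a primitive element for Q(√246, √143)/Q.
[Q(γ) : Q] = 4 (equivalently, Q(γ) = Q(√246, √143))

Obviously Q(γ) ⊆ Q(√246, √143), and [Q(√246, √143):Q] = 4 (since 246, 143 are distinct squarefree integers > 1 with 35178 not a perfect square). To show equality we compute the minimal polynomial of γ. From γ = √246 + √143: γ^2 = 246 + 2√(35178) + 143 = 389 + 2√(35178), so γ^2 - 389 = 2√(35178); squaring, (γ^2 - 389)^2 = 4·35178, i.e. γ^4 - 778γ^2 + 151321 - 140712 = 0, i.e. γ^4 - 778γ^2 + 10609 = 0. So γ is a root of x^4 - 778x^2 + 10609. This polynomial is irreducible over Q: it has no rational root (each ±√246 ± √143 is irrational), and any factorization into two quadratics over Q would force √(35178) ∈ Q (pairing opposite roots) or √246, √143 ∈ Q (other pairings), all impossible. Hence [Q(γ):Q] = 4 = [Q(√246, √143):Q], so Q(γ) = Q(√246, √143).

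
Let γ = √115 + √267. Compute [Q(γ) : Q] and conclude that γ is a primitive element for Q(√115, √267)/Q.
[Q(γ) : Q] = 4 (equivalently, Q(γ) = Q(√115, √267))

Obviously Q(γ) ⊆ Q(√115, √267), and [Q(√115, √267):Q] = 4 (since 115, 267 are distinct squarefree integers > 1 with 30705 not a perfect square). To show equality we compute the minimal polynomial of γ. From γ = √115 + √267: γ^2 = 115 + 2√(30705) + 267 = 382 + 2√(30705), so γ^2 - 382 = 2√(30705); squaring, (γ^2 - 382)^2 = 4·30705, i.e. γ^4 - 764γ^2 + 145924 - 122820 = 0, i.e. γ^4 - 764γ^2 + 23104 = 0. So γ is a root of x^4 - 764x^2 + 23104. This polynomial is irreducible over Q: it has no rational root (each ±√115 ± √267 is irrational), and any factorization into two quadratics over Q would force √(30705) ∈ Q (pairing opposite roots) or √115, √267 ∈ Q (other pairings), all impossible. Hence [Q(γ):Q] = 4 = [Q(√115, √267):Q], so Q(γ) = Q(√115, √267).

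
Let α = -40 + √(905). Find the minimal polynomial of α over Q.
m_α(x) = x^2 + 80x + 695

From α + 40 = √(905), squaring gives (α + 40)^2 = 905, i.e. α^2 + 80α + 1600 = 905, so α^2 + 80α + 695 = 0. The discriminant of x^2 + 80x + 695 is (80)^2 - 4·(695) = 6400 - 2780 = 3620, and 4·(905) is not a perfect square in Q since 905 is squarefree and ≠ 1. Hence x^2 + 80x + 695 is irreducible over Q and is the minimal polynomial of α.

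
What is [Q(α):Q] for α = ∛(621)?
[Q(α):Q] = 3

The minimal polynomial of α is x^3 - 621, irreducible over Q since 621 is not a perfect cube (so x^3 - 621 has no rational root). Hence [Q(α):Q] = deg(m_α) = 3.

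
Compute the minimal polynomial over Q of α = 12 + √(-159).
m_α(x) = x^2 - 24x + 303

From α - 12 = √(-159), squaring gives (α - 12)^2 = -159, i.e. α^2 - 24α + 144 = -159, so α^2 - 24α + 303 = 0. The discriminant of x^2 - 24x + 303 is (-24)^2 - 4·(303) = 576 - 1212 = -636, and 4·(-159) is not a perfect square in Q since -159 is squarefree and ≠ 1. Hence x^2 - 24x + 303 is irreducible over Q and is the minimal polynomial of α.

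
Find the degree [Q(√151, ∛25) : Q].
[Q(√151, ∛25) : Q] = 6

Let L = Q(√151, ∛25). Since Q(√151) ⊂ L and [Q(√151):Q] = 2, the tower law gives 2 | [L:Q]. Likewise Q(∛25) ⊂ L with [Q(∛25):Q] = 3 (because 25 is not a perfect cube), so 3 | [L:Q]. As gcd(2,3) = 1, [L:Q] is divisible by 6. Conversely L is generated over Q by √151 and ∛25, so [L:Q] ≤ 2·3 = 6. Therefore [Q(√151, ∛25) : Q] = 6.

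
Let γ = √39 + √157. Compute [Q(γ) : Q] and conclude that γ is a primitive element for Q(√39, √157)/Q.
[Q(γ) : Q] = 4 (equivalently, Q(γ) = Q(√39, √157))

Obviously Q(γ) ⊆ Q(√39, √157), and [Q(√39, √157):Q] = 4 (since 39, 157 are distinct squarefree integers > 1 with 6123 not a perfect square). To show equality we compute the minimal polynomial of γ. From γ = √39 + √157: γ^2 = 39 + 2√(6123) + 157 = 196 + 2√(6123), so γ^2 - 196 = 2√(6123); squaring, (γ^2 - 196)^2 = 4·6123, i.e. γ^4 - 392γ^2 + 38416 - 24492 = 0, i.e. γ^4 - 392γ^2 + 13924 = 0. So γ is a root of x^4 - 392x^2 + 13924. This polynomial is irreducible over Q: it has no rational root (each ±√39 ± √157 is irrational), and any factorization into two quadratics over Q would force √(6123) ∈ Q (pairing opposite roots) or √39, √157 ∈ Q (other pairings), all impossible. Hence [Q(γ):Q] = 4 = [Q(√39, √157):Q], so Q(γ) = Q(√39, √157).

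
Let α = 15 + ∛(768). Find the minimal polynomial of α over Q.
m_α(x) = x^3 - 45x^2 + 675x - 4143

Set β = α - 15 = ∛(768), so β^3 = 768. Then (α - 15)^3 - 768 = 0, i.e. α is a root of g(x) = (x - 15)^3 - 768 = x^3 - 45x^2 + 675x - 4143. Since g(x) = h(x - 15) where h(x) = x^3 - 768, and h is irreducible over Q (because 768 is not a perfect cube, so h has no rational root, and a monic cubic with no rational root is irreducible), g is also irreducible (irreducibility is preserved under the substitution x → x - 15). Hence m_α(x) = x^3 - 45x^2 + 675x - 4143.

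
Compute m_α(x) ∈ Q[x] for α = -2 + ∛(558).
m_α(x) = x^3 + 6x^2 + 12x - 550

Set β = α + 2 = ∛(558), so β^3 = 558. Then (α + 2)^3 - 558 = 0, i.e. α is a root of g(x) = (x + 2)^3 - 558 = x^3 + 6x^2 + 12x - 550. Since g(x) = h(x + 2) where h(x) = x^3 - 558, and h is irreducible over Q (because 558 is not a perfect cube, so h has no rational root, and a monic cubic with no rational root is irreducible), g is also irreducible (irreducibility is preserved under the substitution x → x + 2). Hence m_α(x) = x^3 + 6x^2 + 12x - 550.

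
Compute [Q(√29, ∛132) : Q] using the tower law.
[Q(√29, ∛132) : Q] = 6

Let L = Q(√29, ∛132). Since Q(√29) ⊂ L and [Q(√29):Q] = 2, the tower law gives 2 | [L:Q]. Likewise Q(∛132) ⊂ L with [Q(∛132):Q] = 3 (because 132 is not a perfect cube), so 3 | [L:Q]. As gcd(2,3) = 1, [L:Q] is divisible by 6. Conversely L is generated over Q by √29 and ∛132, so [L:Q] ≤ 2·3 = 6. Therefore [Q(√29, ∛132) : Q] = 6.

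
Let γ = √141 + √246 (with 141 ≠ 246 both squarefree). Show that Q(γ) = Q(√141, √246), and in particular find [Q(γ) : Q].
[Q(γ) : Q] = 4 (equivalently, Q(γ) = Q(√141, √246))

Obviously Q(γ) ⊆ Q(√141, √246), and [Q(√141, √246):Q] = 4 (since 141, 246 are distinct squarefree integers > 1 with 34686 not a perfect square). To show equality we compute the minimal polynomial of γ. From γ = √141 + √246: γ^2 = 141 + 2√(34686) + 246 = 387 + 2√(34686), so γ^2 - 387 = 2√(34686); squaring, (γ^2 - 387)^2 = 4·34686, i.e. γ^4 - 774γ^2 + 149769 - 138744 = 0, i.e. γ^4 - 774γ^2 + 11025 = 0. So γ is a root of x^4 - 774x^2 + 11025. This polynomial is irreducible over Q: it has no rational root (each ±√141 ± √246 is irrational), and any factorization into two quadratics over Q would force √(34686) ∈ Q (pairing opposite roots) or √141, √246 ∈ Q (other pairings), all impossible. Hence [Q(γ):Q] = 4 = [Q(√141, √246):Q], so Q(γ) = Q(√141, √246).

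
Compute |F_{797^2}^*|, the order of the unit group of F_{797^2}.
|F_{797^2}^*| = 635208

F_{797^2} has 797^2 = 635209 elements; its multiplicative group consists of all nonzero elements, so |F_{797^2}^*| = 635209 - 1 = 635208. (It is cyclic since any finite subgroup of the multiplicative group of a field is cyclic.)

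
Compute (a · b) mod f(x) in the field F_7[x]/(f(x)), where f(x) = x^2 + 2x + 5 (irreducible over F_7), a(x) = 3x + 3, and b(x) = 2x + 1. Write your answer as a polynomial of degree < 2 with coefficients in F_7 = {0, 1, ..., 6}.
a · b ≡ 4x + 1 (mod f(x))

Multiply in F_7[x]: a(x)·b(x) = (3x + 3)·(2x + 1) = 6x^2 + 2x + 3. This has degree ≥ 2, so divide by f(x) over F_7: 6x^2 + 2x + 3 = (6)·(x^2 + 2x + 5) + (4x + 1). Hence a·b ≡ 4x + 1 (mod f). (F_7[x]/(f) is a field with 7^2 = 49 elements since f is irreducible of degree 2.)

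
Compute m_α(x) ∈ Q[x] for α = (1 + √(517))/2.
m_α(x) = x^2 - x - 129

From 2α - 1 = √(517), squaring gives (2α - 1)^2 = 517, i.e. 4α^2 - 4α + 1 = 517, so α^2 - α + (1 - 517)/4 = 0. Since 517 ≡ 1 (mod 4), (1 - 517)/4 = -129 ∈ Z. The polynomial x^2 - x - 129 has discriminant 1 - 4·(-129) = 517, which is not a perfect square in Q (d = 517 is squarefree and ≠ 1), so x^2 - x - 129 is irreducible over Q. It is the minimal polynomial of α.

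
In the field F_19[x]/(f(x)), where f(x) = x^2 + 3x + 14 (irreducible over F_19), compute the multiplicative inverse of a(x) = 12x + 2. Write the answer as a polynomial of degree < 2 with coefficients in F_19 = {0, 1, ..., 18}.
a(x)^(-1) ≡ 14x + 8 (mod f(x))

Since f is irreducible over F_19, F_19[x]/(f) is a field and a(x) ≠ 0 has an inverse. Apply the extended Euclidean algorithm to f(x) and a(x) in F_19[x]: f(x) = (8x + 10)·a(x) + (13). The last nonzero remainder is the constant 13 = gcd(f, a) in F_19. Back-substituting through the division chain expresses 13 = s(x)·a(x) + t(x)·f(x) with s(x) ≡ 11x + 9 (mod f), so (11x + 9)·a(x) ≡ 13 (mod f). Multiplying by 13^(-1) ≡ 3 in F_19 gives a(x)^(-1) ≡ 3·(11x + 9) ≡ 14x + 8 (mod f). Check: (12x + 2)·(14x + 8) = 16x^2 + 10x + 16 ≡ 1 (mod x^2 + 3x + 14).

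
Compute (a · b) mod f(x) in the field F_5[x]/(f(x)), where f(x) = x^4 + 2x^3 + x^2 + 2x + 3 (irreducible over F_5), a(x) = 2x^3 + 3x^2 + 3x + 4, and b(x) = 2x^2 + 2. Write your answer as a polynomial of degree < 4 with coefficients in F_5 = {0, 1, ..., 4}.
a · b ≡ 3x^2 + 3x + 4 (mod f(x))

Multiply in F_5[x]: a(x)·b(x) = (2x^3 + 3x^2 + 3x + 4)·(2x^2 + 2) = 4x^5 + x^4 + 4x^2 + x + 3. This has degree ≥ 4, so divide by f(x) over F_5: 4x^5 + x^4 + 4x^2 + x + 3 = (4x + 3)·(x^4 + 2x^3 + x^2 + 2x + 3) + (3x^2 + 3x + 4). Hence a·b ≡ 3x^2 + 3x + 4 (mod f). (F_5[x]/(f) is a field with 5^4 = 625 elements since f is irreducible of degree 4.)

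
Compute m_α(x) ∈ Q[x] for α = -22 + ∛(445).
m_α(x) = x^3 + 66x^2 + 1452x + 10203

Set β = α + 22 = ∛(445), so β^3 = 445. Then (α + 22)^3 - 445 = 0, i.e. α is a root of g(x) = (x + 22)^3 - 445 = x^3 + 66x^2 + 1452x + 10203. Since g(x) = h(x + 22) where h(x) = x^3 - 445, and h is irreducible over Q (because 445 is not a perfect cube, so h has no rational root, and a monic cubic with no rational root is irreducible), g is also irreducible (irreducibility is preserved under the substitution x → x + 22). Hence m_α(x) = x^3 + 66x^2 + 1452x + 10203.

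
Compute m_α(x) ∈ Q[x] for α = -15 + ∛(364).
m_α(x) = x^3 + 45x^2 + 675x + 3011

Set β = α + 15 = ∛(364), so β^3 = 364. Then (α + 15)^3 - 364 = 0, i.e. α is a root of g(x) = (x + 15)^3 - 364 = x^3 + 45x^2 + 675x + 3011. Since g(x) = h(x + 15) where h(x) = x^3 - 364, and h is irreducible over Q (because 364 is not a perfect cube, so h has no rational root, and a monic cubic with no rational root is irreducible), g is also irreducible (irreducibility is preserved under the substitution x → x + 15). Hence m_α(x) = x^3 + 45x^2 + 675x + 3011.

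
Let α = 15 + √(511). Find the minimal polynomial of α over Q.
m_α(x) = x^2 - 30x - 286

From α - 15 = √(511), squaring gives (α - 15)^2 = 511, i.e. α^2 - 30α + 225 = 511, so α^2 - 30α - 286 = 0. The discriminant of x^2 - 30x - 286 is (-30)^2 - 4·(-286) = 900 + 1144 = 2044, and 4·(511) is not a perfect square in Q since 511 is squarefree and ≠ 1. Hence x^2 - 30x - 286 is irreducible over Q and is the minimal polynomial of α.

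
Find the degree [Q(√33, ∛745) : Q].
[Q(√33, ∛745) : Q] = 6

Let L = Q(√33, ∛745). Since Q(√33) ⊂ L and [Q(√33):Q] = 2, the tower law gives 2 | [L:Q]. Likewise Q(∛745) ⊂ L with [Q(∛745):Q] = 3 (because 745 is not a perfect cube), so 3 | [L:Q]. As gcd(2,3) = 1, [L:Q] is divisible by 6. Conversely L is generated over Q by √33 and ∛745, so [L:Q] ≤ 2·3 = 6. Therefore [Q(√33, ∛745) : Q] = 6.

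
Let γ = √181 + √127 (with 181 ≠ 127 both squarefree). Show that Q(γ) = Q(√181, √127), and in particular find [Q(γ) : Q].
[Q(γ) : Q] = 4 (equivalently, Q(γ) = Q(√181, √127))

Obviously Q(γ) ⊆ Q(√181, √127), and [Q(√181, √127):Q] = 4 (since 181, 127 are distinct squarefree integers > 1 with 22987 not a perfect square). To show equality we compute the minimal polynomial of γ. From γ = √181 + √127: γ^2 = 181 + 2√(22987) + 127 = 308 + 2√(22987), so γ^2 - 308 = 2√(22987); squaring, (γ^2 - 308)^2 = 4·22987, i.e. γ^4 - 616γ^2 + 94864 - 91948 = 0, i.e. γ^4 - 616γ^2 + 2916 = 0. So γ is a root of x^4 - 616x^2 + 2916. This polynomial is irreducible over Q: it has no rational root (each ±√181 ± √127 is irrational), and any factorization into two quadratics over Q would force √(22987) ∈ Q (pairing opposite roots) or √181, √127 ∈ Q (other pairings), all impossible. Hence [Q(γ):Q] = 4 = [Q(√181, √127):Q], so Q(γ) = Q(√181, √127).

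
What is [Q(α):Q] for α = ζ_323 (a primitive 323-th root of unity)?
[Q(α):Q] = 288

The minimal polynomial of ζ_323 over Q is the 323-th cyclotomic polynomial Φ_323(x), which is irreducible over Q and has degree φ(323) = 288. Hence [Q(α):Q] = φ(323) = 288.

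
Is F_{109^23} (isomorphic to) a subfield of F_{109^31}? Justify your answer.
No: F_{109^23} is not a subfield of F_{109^31}

F_{p^m} embeds in F_{p^n} iff m | n. Here 23 ∤ 31 (since 31 = 1·23 + 8 with remainder 8 ≠ 0), so F_{109^23} is not a subfield of F_{109^31}. Equivalently: if it were, the tower law would give 23 = [F_{109^23}:F_109] dividing [F_{109^31}:F_109] = 31, contradiction.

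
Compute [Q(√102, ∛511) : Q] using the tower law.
[Q(√102, ∛511) : Q] = 6

Let L = Q(√102, ∛511). Since Q(√102) ⊂ L and [Q(√102):Q] = 2, the tower law gives 2 | [L:Q]. Likewise Q(∛511) ⊂ L with [Q(∛511):Q] = 3 (because 511 is not a perfect cube), so 3 | [L:Q]. As gcd(2,3) = 1, [L:Q] is divisible by 6. Conversely L is generated over Q by √102 and ∛511, so [L:Q] ≤ 2·3 = 6. Therefore [Q(√102, ∛511) : Q] = 6.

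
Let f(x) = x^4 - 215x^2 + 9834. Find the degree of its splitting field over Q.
[K : Q] = 4

Solving the quadratic in x^2: x^2 = (215 ± √(215^2 - 4·9834))/2 = (215 ± √6889)/2 = (215 ± 83)/2, giving x^2 = 149 or x^2 = 66. So f(x) = (x^2 - 149)(x^2 - 66) and the roots of f are ±√149, ±√66. Hence the splitting field is K = Q(√149, √66). Since 149 and 66 are distinct squarefree integers > 1, their product 9834 is not a perfect square, so √66 ∉ Q(√149). By the tower law [K:Q] = [Q(√149,√66):Q(√149)] · [Q(√149):Q] = 2 · 2 = 4.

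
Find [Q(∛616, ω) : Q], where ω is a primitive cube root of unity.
[Q(∛616, ω) : Q] = 6

[Q(∛616):Q] = 3 (min poly x^3 - 616, irreducible since 616 is not a perfect cube). [Q(ω):Q] = 2 (min poly x^2 + x + 1). Since Q(∛616) ⊂ R and ω ∉ R, we have ω ∉ Q(∛616), so x^2 + x + 1 remains irreducible over Q(∛616) and [Q(∛616, ω) : Q(∛616)] = 2. By the tower law, [Q(∛616, ω) : Q] = 3 · 2 = 6. (In fact Q(∛616, ω) is the splitting field of x^3 - 616 over Q.)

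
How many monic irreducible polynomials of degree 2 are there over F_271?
There are 36585 monic irreducible polynomials of degree 2 over F_271

Each element of F_{271^2} that lies in no proper subfield is a root of exactly one monic irreducible of degree 2 over F_271, and each such polynomial has 2 distinct roots in F_{271^2}. By Möbius inversion the count is N_271(2) = (1/2) Σ_{d|2} μ(2/d) · 271^d = (1/2)(μ(2)·271^1 + μ(1)·271^2) = 73170/2 = 36585.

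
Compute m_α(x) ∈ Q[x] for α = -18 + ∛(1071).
m_α(x) = x^3 + 54x^2 + 972x + 4761

Set β = α + 18 = ∛(1071), so β^3 = 1071. Then (α + 18)^3 - 1071 = 0, i.e. α is a root of g(x) = (x + 18)^3 - 1071 = x^3 + 54x^2 + 972x + 4761. Since g(x) = h(x + 18) where h(x) = x^3 - 1071, and h is irreducible over Q (because 1071 is not a perfect cube, so h has no rational root, and a monic cubic with no rational root is irreducible), g is also irreducible (irreducibility is preserved under the substitution x → x + 18). Hence m_α(x) = x^3 + 54x^2 + 972x + 4761.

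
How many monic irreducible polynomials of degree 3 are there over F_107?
There are 408312 monic irreducible polynomials of degree 3 over F_107

Each element of F_{107^3} that lies in no proper subfield is a root of exactly one monic irreducible of degree 3 over F_107, and each such polynomial has 3 distinct roots in F_{107^3}. By Möbius inversion the count is N_107(3) = (1/3) Σ_{d|3} μ(3/d) · 107^d = (1/3)(μ(3)·107^1 + μ(1)·107^3) = 1224936/3 = 408312.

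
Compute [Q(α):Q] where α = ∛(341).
[Q(α):Q] = 3

The minimal polynomial of α is x^3 - 341, irreducible over Q since 341 is not a perfect cube (so x^3 - 341 has no rational root). Hence [Q(α):Q] = deg(m_α) = 3.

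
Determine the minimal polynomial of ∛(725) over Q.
m_α(x) = x^3 - 725

α satisfies α^3 = 725, so x^3 - 725 annihilates α. By the rational root test, a rational root p/q (in lowest terms) of x^3 - 725 would satisfy p^3 = 725 q^3, forcing q = 1 and p^3 = 725; but 725 is not a perfect cube, contradiction. A monic cubic over Q with no rational root is irreducible (any nontrivial factorization would include a linear factor). Hence x^3 - 725 is the minimal polynomial of α, and in particular [Q(α):Q] = 3.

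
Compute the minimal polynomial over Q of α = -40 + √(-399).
m_α(x) = x^2 + 80x + 1999

From α + 40 = √(-399), squaring gives (α + 40)^2 = -399, i.e. α^2 + 80α + 1600 = -399, so α^2 + 80α + 1999 = 0. The discriminant of x^2 + 80x + 1999 is (80)^2 - 4·(1999) = 6400 - 7996 = -1596, and 4·(-399) is not a perfect square in Q since -399 is squarefree and ≠ 1. Hence x^2 + 80x + 1999 is irreducible over Q and is the minimal polynomial of α.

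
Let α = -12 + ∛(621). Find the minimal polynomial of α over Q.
m_α(x) = x^3 + 36x^2 + 432x + 1107

Set β = α + 12 = ∛(621), so β^3 = 621. Then (α + 12)^3 - 621 = 0, i.e. α is a root of g(x) = (x + 12)^3 - 621 = x^3 + 36x^2 + 432x + 1107. Since g(x) = h(x + 12) where h(x) = x^3 - 621, and h is irreducible over Q (because 621 is not a perfect cube, so h has no rational root, and a monic cubic with no rational root is irreducible), g is also irreducible (irreducibility is preserved under the substitution x → x + 12). Hence m_α(x) = x^3 + 36x^2 + 432x + 1107.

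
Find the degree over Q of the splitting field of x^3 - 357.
[K : Q] = 6

The roots of x^3 - 357 are ∛357, ω∛357, ω^2∛357 where ω = e^(2πi/3) is a primitive cube root of unity, so K = Q(∛357, ω). Now [Q(∛357):Q] = 3 (since 357 is not a perfect cube, x^3 - 357 is irreducible) and [Q(ω):Q] = 2. Both 2 and 3 divide [K:Q], and [K:Q] ≤ 3·2 = 6, so [K:Q] = 6. (Equivalently: Q(∛357) ⊂ R but ω ∉ R, so [K : Q(∛357)] = 2.)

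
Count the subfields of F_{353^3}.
F_{353^3} has 2 subfields

The subfields of F_{p^n} are exactly the fields F_{p^d} for d | n (each is the fixed field of the unique index-d subgroup of Gal(F_{p^n}/F_p) ≅ Z/nZ). The divisors of n = 3 are {1, 3}, giving 2 subfields: F_{353^1}, F_{353^3}.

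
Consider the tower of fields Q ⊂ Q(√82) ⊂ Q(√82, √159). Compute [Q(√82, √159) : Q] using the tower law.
[Q(√82, √159) : Q] = 4

[Q(√82):Q] = 2 (min poly x^2 - 82, irreducible since 82 is squarefree > 1). For the top step, suppose √159 ∈ Q(√82), say √159 = c + d√82 with c, d ∈ Q. Squaring: 159 = c^2 + 82d^2 + 2cd√82. Since √82 ∉ Q this forces 2cd = 0. If d = 0 then √159 = c ∈ Q, contradicting 159 squarefree > 1. If c = 0 then 159 = 82d^2, so 82·159 = (82d)^2 is a perfect square in Q — but 82·159 = 13038 is not a perfect square (since 82 and 159 are distinct squarefree integers). Contradiction. Hence √159 ∉ Q(√82), so x^2 - 159 stays irreducible over Q(√82) and [Q(√82, √159) : Q(√82)] = 2. By the tower law, [Q(√82, √159) : Q] = 2 · 2 = 4.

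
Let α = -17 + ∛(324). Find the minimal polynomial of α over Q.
m_α(x) = x^3 + 51x^2 + 867x + 4589

Set β = α + 17 = ∛(324), so β^3 = 324. Then (α + 17)^3 - 324 = 0, i.e. α is a root of g(x) = (x + 17)^3 - 324 = x^3 + 51x^2 + 867x + 4589. Since g(x) = h(x + 17) where h(x) = x^3 - 324, and h is irreducible over Q (because 324 is not a perfect cube, so h has no rational root, and a monic cubic with no rational root is irreducible), g is also irreducible (irreducibility is preserved under the substitution x → x + 17). Hence m_α(x) = x^3 + 51x^2 + 867x + 4589.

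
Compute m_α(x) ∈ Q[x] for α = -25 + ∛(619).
m_α(x) = x^3 + 75x^2 + 1875x + 15006

Set β = α + 25 = ∛(619), so β^3 = 619. Then (α + 25)^3 - 619 = 0, i.e. α is a root of g(x) = (x + 25)^3 - 619 = x^3 + 75x^2 + 1875x + 15006. Since g(x) = h(x + 25) where h(x) = x^3 - 619, and h is irreducible over Q (because 619 is not a perfect cube, so h has no rational root, and a monic cubic with no rational root is irreducible), g is also irreducible (irreducibility is preserved under the substitution x → x + 25). Hence m_α(x) = x^3 + 75x^2 + 1875x + 15006.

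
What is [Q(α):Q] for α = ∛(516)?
[Q(α):Q] = 3

The minimal polynomial of α is x^3 - 516, irreducible over Q since 516 is not a perfect cube (so x^3 - 516 has no rational root). Hence [Q(α):Q] = deg(m_α) = 3.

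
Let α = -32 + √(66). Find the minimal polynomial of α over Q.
m_α(x) = x^2 + 64x + 958

From α + 32 = √(66), squaring gives (α + 32)^2 = 66, i.e. α^2 + 64α + 1024 = 66, so α^2 + 64α + 958 = 0. The discriminant of x^2 + 64x + 958 is (64)^2 - 4·(958) = 4096 - 3832 = 264, and 4·(66) is not a perfect square in Q since 66 is squarefree and ≠ 1. Hence x^2 + 64x + 958 is irreducible over Q and is the minimal polynomial of α.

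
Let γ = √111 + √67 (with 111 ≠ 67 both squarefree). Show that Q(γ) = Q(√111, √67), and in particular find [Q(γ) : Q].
[Q(γ) : Q] = 4 (equivalently, Q(γ) = Q(√111, √67))

Obviously Q(γ) ⊆ Q(√111, √67), and [Q(√111, √67):Q] = 4 (since 111, 67 are distinct squarefree integers > 1 with 7437 not a perfect square). To show equality we compute the minimal polynomial of γ. From γ = √111 + √67: γ^2 = 111 + 2√(7437) + 67 = 178 + 2√(7437), so γ^2 - 178 = 2√(7437); squaring, (γ^2 - 178)^2 = 4·7437, i.e. γ^4 - 356γ^2 + 31684 - 29748 = 0, i.e. γ^4 - 356γ^2 + 1936 = 0. So γ is a root of x^4 - 356x^2 + 1936. This polynomial is irreducible over Q: it has no rational root (each ±√111 ± √67 is irrational), and any factorization into two quadratics over Q would force √(7437) ∈ Q (pairing opposite roots) or √111, √67 ∈ Q (other pairings), all impossible. Hence [Q(γ):Q] = 4 = [Q(√111, √67):Q], so Q(γ) = Q(√111, √67).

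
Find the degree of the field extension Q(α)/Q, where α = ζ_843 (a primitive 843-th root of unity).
[Q(α):Q] = 560

The minimal polynomial of ζ_843 over Q is the 843-th cyclotomic polynomial Φ_843(x), which is irreducible over Q and has degree φ(843) = 560. Hence [Q(α):Q] = φ(843) = 560.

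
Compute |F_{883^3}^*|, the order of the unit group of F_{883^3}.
|F_{883^3}^*| = 688465386

F_{883^3} has 883^3 = 688465387 elements; its multiplicative group consists of all nonzero elements, so |F_{883^3}^*| = 688465387 - 1 = 688465386. (It is cyclic since any finite subgroup of the multiplicative group of a field is cyclic.)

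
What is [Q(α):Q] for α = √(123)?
[Q(α):Q] = 2

[Q(α):Q] equals the degree of the minimal polynomial of α. Here α^2 = 123 and x^2 - 123 is irreducible (d = 123 is squarefree, ≠ 1, hence not a square), so deg(m_α) = 2. Thus [Q(α):Q] = 2.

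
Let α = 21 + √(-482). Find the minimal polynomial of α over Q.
m_α(x) = x^2 - 42x + 923

From α - 21 = √(-482), squaring gives (α - 21)^2 = -482, i.e. α^2 - 42α + 441 = -482, so α^2 - 42α + 923 = 0. The discriminant of x^2 - 42x + 923 is (-42)^2 - 4·(923) = 1764 - 3692 = -1928, and 4·(-482) is not a perfect square in Q since -482 is squarefree and ≠ 1. Hence x^2 - 42x + 923 is irreducible over Q and is the minimal polynomial of α.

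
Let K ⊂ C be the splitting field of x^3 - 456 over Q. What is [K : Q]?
[K : Q] = 6

The roots of x^3 - 456 are ∛456, ω∛456, ω^2∛456 where ω = e^(2πi/3) is a primitive cube root of unity, so K = Q(∛456, ω). Now [Q(∛456):Q] = 3 (since 456 is not a perfect cube, x^3 - 456 is irreducible) and [Q(ω):Q] = 2. Both 2 and 3 divide [K:Q], and [K:Q] ≤ 3·2 = 6, so [K:Q] = 6. (Equivalently: Q(∛456) ⊂ R but ω ∉ R, so [K : Q(∛456)] = 2.)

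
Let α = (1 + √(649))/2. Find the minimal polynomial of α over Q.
m_α(x) = x^2 - x - 162

From 2α - 1 = √(649), squaring gives (2α - 1)^2 = 649, i.e. 4α^2 - 4α + 1 = 649, so α^2 - α + (1 - 649)/4 = 0. Since 649 ≡ 1 (mod 4), (1 - 649)/4 = -162 ∈ Z. The polynomial x^2 - x - 162 has discriminant 1 - 4·(-162) = 649, which is not a perfect square in Q (d = 649 is squarefree and ≠ 1), so x^2 - x - 162 is irreducible over Q. It is the minimal polynomial of α.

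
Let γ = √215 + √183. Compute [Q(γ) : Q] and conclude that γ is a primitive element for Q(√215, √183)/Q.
[Q(γ) : Q] = 4 (equivalently, Q(γ) = Q(√215, √183))

Obviously Q(γ) ⊆ Q(√215, √183), and [Q(√215, √183):Q] = 4 (since 215, 183 are distinct squarefree integers > 1 with 39345 not a perfect square). To show equality we compute the minimal polynomial of γ. From γ = √215 + √183: γ^2 = 215 + 2√(39345) + 183 = 398 + 2√(39345), so γ^2 - 398 = 2√(39345); squaring, (γ^2 - 398)^2 = 4·39345, i.e. γ^4 - 796γ^2 + 158404 - 157380 = 0, i.e. γ^4 - 796γ^2 + 1024 = 0. So γ is a root of x^4 - 796x^2 + 1024. This polynomial is irreducible over Q: it has no rational root (each ±√215 ± √183 is irrational), and any factorization into two quadratics over Q would force √(39345) ∈ Q (pairing opposite roots) or √215, √183 ∈ Q (other pairings), all impossible. Hence [Q(γ):Q] = 4 = [Q(√215, √183):Q], so Q(γ) = Q(√215, √183).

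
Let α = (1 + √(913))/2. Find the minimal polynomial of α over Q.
m_α(x) = x^2 - x - 228

From 2α - 1 = √(913), squaring gives (2α - 1)^2 = 913, i.e. 4α^2 - 4α + 1 = 913, so α^2 - α + (1 - 913)/4 = 0. Since 913 ≡ 1 (mod 4), (1 - 913)/4 = -228 ∈ Z. The polynomial x^2 - x - 228 has discriminant 1 - 4·(-228) = 913, which is not a perfect square in Q (d = 913 is squarefree and ≠ 1), so x^2 - x - 228 is irreducible over Q. It is the minimal polynomial of α.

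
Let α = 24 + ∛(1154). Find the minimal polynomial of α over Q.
m_α(x) = x^3 - 72x^2 + 1728x - 14978

Set β = α - 24 = ∛(1154), so β^3 = 1154. Then (α - 24)^3 - 1154 = 0, i.e. α is a root of g(x) = (x - 24)^3 - 1154 = x^3 - 72x^2 + 1728x - 14978. Since g(x) = h(x - 24) where h(x) = x^3 - 1154, and h is irreducible over Q (because 1154 is not a perfect cube, so h has no rational root, and a monic cubic with no rational root is irreducible), g is also irreducible (irreducibility is preserved under the substitution x → x - 24). Hence m_α(x) = x^3 - 72x^2 + 1728x - 14978.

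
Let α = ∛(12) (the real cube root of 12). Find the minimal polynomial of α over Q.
m_α(x) = x^3 - 12

α satisfies α^3 = 12, so x^3 - 12 annihilates α. By the rational root test, a rational root p/q (in lowest terms) of x^3 - 12 would satisfy p^3 = 12 q^3, forcing q = 1 and p^3 = 12; but 12 is not a perfect cube, contradiction. A monic cubic over Q with no rational root is irreducible (any nontrivial factorization would include a linear factor). Hence x^3 - 12 is the minimal polynomial of α, and in particular [Q(α):Q] = 3.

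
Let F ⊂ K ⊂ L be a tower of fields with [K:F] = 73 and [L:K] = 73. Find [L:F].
[L:F] = 5329

The tower law says that for any tower of field extensions F ⊂ K ⊂ L with finite degrees, [L:F] = [L:K] · [K:F]. Here this gives [L:F] = 73 · 73 = 5329.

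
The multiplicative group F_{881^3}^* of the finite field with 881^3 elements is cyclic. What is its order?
|F_{881^3}^*| = 683797840

F_{881^3} has 881^3 = 683797841 elements; its multiplicative group consists of all nonzero elements, so |F_{881^3}^*| = 683797841 - 1 = 683797840. (It is cyclic since any finite subgroup of the multiplicative group of a field is cyclic.)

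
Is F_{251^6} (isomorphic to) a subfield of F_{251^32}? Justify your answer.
No: F_{251^6} is not a subfield of F_{251^32}

F_{p^m} embeds in F_{p^n} iff m | n. Here 6 ∤ 32 (since 32 = 5·6 + 2 with remainder 2 ≠ 0), so F_{251^6} is not a subfield of F_{251^32}. Equivalently: if it were, the tower law would give 6 = [F_{251^6}:F_251] dividing [F_{251^32}:F_251] = 32, contradiction.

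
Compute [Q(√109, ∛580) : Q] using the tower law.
[Q(√109, ∛580) : Q] = 6

Let L = Q(√109, ∛580). Since Q(√109) ⊂ L and [Q(√109):Q] = 2, the tower law gives 2 | [L:Q]. Likewise Q(∛580) ⊂ L with [Q(∛580):Q] = 3 (because 580 is not a perfect cube), so 3 | [L:Q]. As gcd(2,3) = 1, [L:Q] is divisible by 6. Conversely L is generated over Q by √109 and ∛580, so [L:Q] ≤ 2·3 = 6. Therefore [Q(√109, ∛580) : Q] = 6.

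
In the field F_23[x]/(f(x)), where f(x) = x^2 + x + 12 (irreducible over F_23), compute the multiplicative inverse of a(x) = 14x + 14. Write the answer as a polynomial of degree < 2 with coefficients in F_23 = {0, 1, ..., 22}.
a(x)^(-1) ≡ 13x (mod f(x))

Since f is irreducible over F_23, F_23[x]/(f) is a field and a(x) ≠ 0 has an inverse. Apply the extended Euclidean algorithm to f(x) and a(x) in F_23[x]: f(x) = (5x)·a(x) + (12). The last nonzero remainder is the constant 12 = gcd(f, a) in F_23. Back-substituting through the division chain expresses 12 = s(x)·a(x) + t(x)·f(x) with s(x) ≡ 18x (mod f), so (18x)·a(x) ≡ 12 (mod f). Multiplying by 12^(-1) ≡ 2 in F_23 gives a(x)^(-1) ≡ 2·(18x) ≡ 13x (mod f). Check: (14x + 14)·(13x) = 21x^2 + 21x ≡ 1 (mod x^2 + x + 12).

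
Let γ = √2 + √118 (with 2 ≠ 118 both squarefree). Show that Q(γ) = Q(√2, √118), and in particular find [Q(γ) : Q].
[Q(γ) : Q] = 4 (equivalently, Q(γ) = Q(√2, √118))

Obviously Q(γ) ⊆ Q(√2, √118), and [Q(√2, √118):Q] = 4 (since 2, 118 are distinct squarefree integers > 1 with 236 not a perfect square). To show equality we compute the minimal polynomial of γ. From γ = √2 + √118: γ^2 = 2 + 2√(236) + 118 = 120 + 2√(236), so γ^2 - 120 = 2√(236); squaring, (γ^2 - 120)^2 = 4·236, i.e. γ^4 - 240γ^2 + 14400 - 944 = 0, i.e. γ^4 - 240γ^2 + 13456 = 0. So γ is a root of x^4 - 240x^2 + 13456. This polynomial is irreducible over Q: it has no rational root (each ±√2 ± √118 is irrational), and any factorization into two quadratics over Q would force √(236) ∈ Q (pairing opposite roots) or √2, √118 ∈ Q (other pairings), all impossible. Hence [Q(γ):Q] = 4 = [Q(√2, √118):Q], so Q(γ) = Q(√2, √118).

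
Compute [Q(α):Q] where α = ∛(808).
[Q(α):Q] = 3

The minimal polynomial of α is x^3 - 808, irreducible over Q since 808 is not a perfect cube (so x^3 - 808 has no rational root). Hence [Q(α):Q] = deg(m_α) = 3.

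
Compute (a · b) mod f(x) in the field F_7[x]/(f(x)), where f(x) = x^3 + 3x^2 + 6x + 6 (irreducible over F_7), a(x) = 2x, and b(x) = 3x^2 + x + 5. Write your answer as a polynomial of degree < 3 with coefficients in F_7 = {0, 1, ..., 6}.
a · b ≡ 5x^2 + 2x + 6 (mod f(x))

Multiply in F_7[x]: a(x)·b(x) = (2x)·(3x^2 + x + 5) = 6x^3 + 2x^2 + 3x. This has degree ≥ 3, so divide by f(x) over F_7: 6x^3 + 2x^2 + 3x = (6)·(x^3 + 3x^2 + 6x + 6) + (5x^2 + 2x + 6). Hence a·b ≡ 5x^2 + 2x + 6 (mod f). (F_7[x]/(f) is a field with 7^3 = 343 elements since f is irreducible of degree 3.)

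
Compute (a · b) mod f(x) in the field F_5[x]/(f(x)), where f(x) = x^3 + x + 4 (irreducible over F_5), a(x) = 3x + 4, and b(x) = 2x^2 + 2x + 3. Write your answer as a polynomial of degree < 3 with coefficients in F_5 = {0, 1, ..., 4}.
a · b ≡ 4x^2 + x + 3 (mod f(x))

Multiply in F_5[x]: a(x)·b(x) = (3x + 4)·(2x^2 + 2x + 3) = x^3 + 4x^2 + 2x + 2. This has degree ≥ 3, so divide by f(x) over F_5: x^3 + 4x^2 + 2x + 2 = (1)·(x^3 + x + 4) + (4x^2 + x + 3). Hence a·b ≡ 4x^2 + x + 3 (mod f). (F_5[x]/(f) is a field with 5^3 = 125 elements since f is irreducible of degree 3.)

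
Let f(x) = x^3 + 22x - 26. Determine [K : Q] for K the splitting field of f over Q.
[K : Q] = 6

By the rational root test, any rational root of the monic integer polynomial f(x) = x^3 + 22x - 26 must be an integer dividing the constant term -26, i.e. one of ±{1, 2, 13, 26}. Evaluating: f(1) = -3, f(-1) = -49, f(2) = 26, f(-2) = -78, f(13) = 2457, f(-13) = -2509, f(26) = 18122, f(-26) = -18174; none is 0, so f has no rational root and is therefore irreducible over Q (a cubic with no linear factor over a field is irreducible). For an irreducible cubic, the Galois group is A_3 or S_3 according as the discriminant disc(f) = -4a^3 - 27b^2 = -4·(22)^3 - 27·(-26)^2 = -60844 is or is not a square in Q. Here disc(f) = -60844 is not a perfect square in Q, so the Galois group of f over Q is not contained in A_3 and must be all of S_3. The splitting field has degree |S_3| = 6 over Q, so [K : Q] = 6.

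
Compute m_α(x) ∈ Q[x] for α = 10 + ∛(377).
m_α(x) = x^3 - 30x^2 + 300x - 1377

Set β = α - 10 = ∛(377), so β^3 = 377. Then (α - 10)^3 - 377 = 0, i.e. α is a root of g(x) = (x - 10)^3 - 377 = x^3 - 30x^2 + 300x - 1377. Since g(x) = h(x - 10) where h(x) = x^3 - 377, and h is irreducible over Q (because 377 is not a perfect cube, so h has no rational root, and a monic cubic with no rational root is irreducible), g is also irreducible (irreducibility is preserved under the substitution x → x - 10). Hence m_α(x) = x^3 - 30x^2 + 300x - 1377.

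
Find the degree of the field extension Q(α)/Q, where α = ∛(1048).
[Q(α):Q] = 3

The minimal polynomial of α is x^3 - 1048, irreducible over Q since 1048 is not a perfect cube (so x^3 - 1048 has no rational root). Hence [Q(α):Q] = deg(m_α) = 3.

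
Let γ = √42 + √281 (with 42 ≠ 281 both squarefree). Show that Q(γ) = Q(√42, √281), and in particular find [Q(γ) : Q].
[Q(γ) : Q] = 4 (equivalently, Q(γ) = Q(√42, √281))

Obviously Q(γ) ⊆ Q(√42, √281), and [Q(√42, √281):Q] = 4 (since 42, 281 are distinct squarefree integers > 1 with 11802 not a perfect square). To show equality we compute the minimal polynomial of γ. From γ = √42 + √281: γ^2 = 42 + 2√(11802) + 281 = 323 + 2√(11802), so γ^2 - 323 = 2√(11802); squaring, (γ^2 - 323)^2 = 4·11802, i.e. γ^4 - 646γ^2 + 104329 - 47208 = 0, i.e. γ^4 - 646γ^2 + 57121 = 0. So γ is a root of x^4 - 646x^2 + 57121. This polynomial is irreducible over Q: it has no rational root (each ±√42 ± √281 is irrational), and any factorization into two quadratics over Q would force √(11802) ∈ Q (pairing opposite roots) or √42, √281 ∈ Q (other pairings), all impossible. Hence [Q(γ):Q] = 4 = [Q(√42, √281):Q], so Q(γ) = Q(√42, √281).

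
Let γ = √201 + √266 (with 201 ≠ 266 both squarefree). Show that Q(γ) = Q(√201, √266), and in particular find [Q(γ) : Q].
[Q(γ) : Q] = 4 (equivalently, Q(γ) = Q(√201, √266))

Obviously Q(γ) ⊆ Q(√201, √266), and [Q(√201, √266):Q] = 4 (since 201, 266 are distinct squarefree integers > 1 with 53466 not a perfect square). To show equality we compute the minimal polynomial of γ. From γ = √201 + √266: γ^2 = 201 + 2√(53466) + 266 = 467 + 2√(53466), so γ^2 - 467 = 2√(53466); squaring, (γ^2 - 467)^2 = 4·53466, i.e. γ^4 - 934γ^2 + 218089 - 213864 = 0, i.e. γ^4 - 934γ^2 + 4225 = 0. So γ is a root of x^4 - 934x^2 + 4225. This polynomial is irreducible over Q: it has no rational root (each ±√201 ± √266 is irrational), and any factorization into two quadratics over Q would force √(53466) ∈ Q (pairing opposite roots) or √201, √266 ∈ Q (other pairings), all impossible. Hence [Q(γ):Q] = 4 = [Q(√201, √266):Q], so Q(γ) = Q(√201, √266).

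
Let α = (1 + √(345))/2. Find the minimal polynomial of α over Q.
m_α(x) = x^2 - x - 86

From 2α - 1 = √(345), squaring gives (2α - 1)^2 = 345, i.e. 4α^2 - 4α + 1 = 345, so α^2 - α + (1 - 345)/4 = 0. Since 345 ≡ 1 (mod 4), (1 - 345)/4 = -86 ∈ Z. The polynomial x^2 - x - 86 has discriminant 1 - 4·(-86) = 345, which is not a perfect square in Q (d = 345 is squarefree and ≠ 1), so x^2 - x - 86 is irreducible over Q. It is the minimal polynomial of α.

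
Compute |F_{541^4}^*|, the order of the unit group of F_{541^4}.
|F_{541^4}^*| = 85662167760

F_{541^4} has 541^4 = 85662167761 elements; its multiplicative group consists of all nonzero elements, so |F_{541^4}^*| = 85662167761 - 1 = 85662167760. (It is cyclic since any finite subgroup of the multiplicative group of a field is cyclic.)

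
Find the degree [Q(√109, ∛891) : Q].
[Q(√109, ∛891) : Q] = 6

Let L = Q(√109, ∛891). Since Q(√109) ⊂ L and [Q(√109):Q] = 2, the tower law gives 2 | [L:Q]. Likewise Q(∛891) ⊂ L with [Q(∛891):Q] = 3 (because 891 is not a perfect cube), so 3 | [L:Q]. As gcd(2,3) = 1, [L:Q] is divisible by 6. Conversely L is generated over Q by √109 and ∛891, so [L:Q] ≤ 2·3 = 6. Therefore [Q(√109, ∛891) : Q] = 6.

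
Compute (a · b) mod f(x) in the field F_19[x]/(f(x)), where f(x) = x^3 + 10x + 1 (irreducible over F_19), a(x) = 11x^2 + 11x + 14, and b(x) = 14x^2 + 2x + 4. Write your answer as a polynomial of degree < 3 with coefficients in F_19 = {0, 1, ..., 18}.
a · b ≡ 14x^2 + x + 13 (mod f(x))

Multiply in F_19[x]: a(x)·b(x) = (11x^2 + 11x + 14)·(14x^2 + 2x + 4) = 2x^4 + 5x^3 + 15x^2 + 15x + 18. This has degree ≥ 3, so divide by f(x) over F_19: 2x^4 + 5x^3 + 15x^2 + 15x + 18 = (2x + 5)·(x^3 + 10x + 1) + (14x^2 + x + 13). Hence a·b ≡ 14x^2 + x + 13 (mod f). (F_19[x]/(f) is a field with 19^3 = 6859 elements since f is irreducible of degree 3.)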